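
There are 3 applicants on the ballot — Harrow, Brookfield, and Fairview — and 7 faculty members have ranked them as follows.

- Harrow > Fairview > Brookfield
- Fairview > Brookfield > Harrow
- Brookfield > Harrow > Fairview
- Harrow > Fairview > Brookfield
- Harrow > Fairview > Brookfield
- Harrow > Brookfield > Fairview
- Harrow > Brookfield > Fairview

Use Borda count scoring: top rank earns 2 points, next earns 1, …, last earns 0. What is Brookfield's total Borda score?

Borda scores:
  Harrow: 2 + 0 + 1 + 2 + 2 + 2 + 2 = 11
  Brookfield: 0 + 1 + 2 + 0 + 0 + 1 + 1 = 5
  Fairview: 1 + 2 + 0 + 1 + 1 + 0 + 0 = 5

5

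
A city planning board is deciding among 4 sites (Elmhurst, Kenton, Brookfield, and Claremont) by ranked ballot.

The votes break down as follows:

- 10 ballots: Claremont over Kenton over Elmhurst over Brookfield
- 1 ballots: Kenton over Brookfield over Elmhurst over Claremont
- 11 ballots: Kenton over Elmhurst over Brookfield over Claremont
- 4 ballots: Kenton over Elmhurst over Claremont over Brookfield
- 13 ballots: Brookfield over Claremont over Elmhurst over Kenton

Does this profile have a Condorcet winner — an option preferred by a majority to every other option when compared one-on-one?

Head-to-head results (39 voters total):
Elmhurst vs Kenton: Kenton wins 26–13.
Elmhurst vs Brookfield: Elmhurst wins 25–14.
Elmhurst vs Claremont: Claremont wins 23–16.
Kenton vs Brookfield: Kenton wins 26–13.
Kenton vs Claremont: Claremont wins 23–16.
Brookfield vs Claremont: Brookfield wins 25–14.
No candidate beats all others: Elmhurst beats Brookfield beats Claremont beats Elmhurst, a majority cycle.

No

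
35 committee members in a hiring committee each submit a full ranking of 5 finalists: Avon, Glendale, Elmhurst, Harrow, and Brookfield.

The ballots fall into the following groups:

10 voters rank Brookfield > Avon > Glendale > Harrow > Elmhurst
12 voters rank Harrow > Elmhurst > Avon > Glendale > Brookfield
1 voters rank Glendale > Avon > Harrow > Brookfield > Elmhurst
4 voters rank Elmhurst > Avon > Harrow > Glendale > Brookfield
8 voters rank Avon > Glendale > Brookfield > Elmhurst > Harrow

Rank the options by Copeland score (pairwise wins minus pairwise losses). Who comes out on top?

Pairwise results:
  Avon vs Glendale: Avon wins 34–1.
  Avon vs Elmhurst: Avon wins 19–16.
  Avon vs Harrow: Avon wins 23–12.
  Avon vs Brookfield: Avon wins 25–10.
  Glendale vs Elmhurst: Glendale wins 19–16.
  Glendale vs Harrow: Glendale wins 19–16.
  Glendale vs Brookfield: Glendale wins 25–10.
  Elmhurst vs Harrow: Harrow wins 23–12.
  Elmhurst vs Brookfield: Brookfield wins 19–16.
  Harrow vs Brookfield: Brookfield wins 18–17.
Copeland scores (wins − losses):
  Avon: 4 − 0 = 4
  Glendale: 3 − 1 = 2
  Elmhurst: 0 − 4 = -4
  Harrow: 1 − 3 = -2
  Brookfield: 2 − 2 = 0
Avon has the best Copeland score.

Avon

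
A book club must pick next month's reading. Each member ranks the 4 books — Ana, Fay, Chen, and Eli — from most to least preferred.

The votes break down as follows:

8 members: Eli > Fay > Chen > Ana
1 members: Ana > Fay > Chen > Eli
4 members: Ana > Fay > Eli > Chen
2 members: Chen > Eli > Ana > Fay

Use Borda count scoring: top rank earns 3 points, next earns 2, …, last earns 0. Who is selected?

Eli

Borda scores:
  Ana: 8·0 + 3 + 4·3 + 2·1 = 17
  Fay: 8·2 + 2 + 4·2 + 2·0 = 26
  Chen: 8·1 + 1 + 4·0 + 2·3 = 15
  Eli: 8·3 + 0 + 4·1 + 2·2 = 32
Eli has the highest total.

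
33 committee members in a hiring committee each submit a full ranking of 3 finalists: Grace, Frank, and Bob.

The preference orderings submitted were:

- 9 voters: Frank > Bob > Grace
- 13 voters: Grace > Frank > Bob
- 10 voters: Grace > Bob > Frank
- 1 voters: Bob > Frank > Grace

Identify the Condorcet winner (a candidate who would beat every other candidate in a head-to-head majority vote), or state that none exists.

Grace

Head-to-head results (33 voters total):
Grace vs Frank: Grace wins 23–10.
Grace vs Bob: Grace wins 23–10.
Frank vs Bob: Frank wins 22–11.
Grace beats each rival — Frank (23–10), Bob (23–10) — so Grace is the Condorcet winner.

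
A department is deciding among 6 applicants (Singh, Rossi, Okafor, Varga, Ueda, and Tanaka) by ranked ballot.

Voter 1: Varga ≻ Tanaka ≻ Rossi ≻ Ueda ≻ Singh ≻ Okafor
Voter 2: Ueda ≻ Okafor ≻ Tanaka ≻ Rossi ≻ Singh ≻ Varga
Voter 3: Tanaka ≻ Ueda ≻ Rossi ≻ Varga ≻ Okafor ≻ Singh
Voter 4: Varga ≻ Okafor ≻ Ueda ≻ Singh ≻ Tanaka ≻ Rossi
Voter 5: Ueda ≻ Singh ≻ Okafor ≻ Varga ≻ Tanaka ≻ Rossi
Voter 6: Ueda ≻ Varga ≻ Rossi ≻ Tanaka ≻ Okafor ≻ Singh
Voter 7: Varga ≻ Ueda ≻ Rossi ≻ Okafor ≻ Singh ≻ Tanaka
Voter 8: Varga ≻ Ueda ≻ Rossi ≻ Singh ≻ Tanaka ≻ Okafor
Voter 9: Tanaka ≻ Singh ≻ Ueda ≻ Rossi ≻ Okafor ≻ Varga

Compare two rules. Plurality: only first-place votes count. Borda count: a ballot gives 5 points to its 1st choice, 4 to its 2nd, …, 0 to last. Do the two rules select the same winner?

No

Plurality first-place counts: Singh 0, Rossi 0, Okafor 0, Varga 4, Ueda 3, Tanaka 2 → Varga.
Borda totals: Singh 15, Rossi 19, Okafor 16, Varga 28, Ueda 35, Tanaka 22 → Ueda.
The two rules disagree: plurality picks Varga, Borda picks Ueda.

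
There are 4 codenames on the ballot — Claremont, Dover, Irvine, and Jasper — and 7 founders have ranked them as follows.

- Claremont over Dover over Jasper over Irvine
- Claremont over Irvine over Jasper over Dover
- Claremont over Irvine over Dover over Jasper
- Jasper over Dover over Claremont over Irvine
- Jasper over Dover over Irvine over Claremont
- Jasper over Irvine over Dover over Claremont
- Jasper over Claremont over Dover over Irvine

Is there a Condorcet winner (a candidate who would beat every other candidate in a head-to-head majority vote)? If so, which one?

Head-to-head results (7 voters total):
Claremont vs Dover: Claremont wins 4–3.
Claremont vs Irvine: Claremont wins 5–2.
Claremont vs Jasper: Jasper wins 4–3.
Dover vs Irvine: Dover wins 4–3.
Dover vs Jasper: Jasper wins 5–2.
Irvine vs Jasper: Jasper wins 5–2.
Jasper beats each rival — Claremont (4–3), Dover (5–2), Irvine (5–2) — so Jasper is the Condorcet winner.

Jasper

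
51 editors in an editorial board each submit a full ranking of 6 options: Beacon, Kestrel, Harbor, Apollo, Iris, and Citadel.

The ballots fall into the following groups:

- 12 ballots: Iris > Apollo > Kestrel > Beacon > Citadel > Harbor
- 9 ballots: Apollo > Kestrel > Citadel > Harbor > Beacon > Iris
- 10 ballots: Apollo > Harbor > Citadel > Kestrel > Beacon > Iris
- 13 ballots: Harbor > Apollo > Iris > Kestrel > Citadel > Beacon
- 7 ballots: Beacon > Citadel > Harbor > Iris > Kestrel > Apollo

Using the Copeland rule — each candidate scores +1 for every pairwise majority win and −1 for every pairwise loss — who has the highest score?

Apollo

Pairwise results:
  Beacon vs Kestrel: Kestrel wins 44–7.
  Beacon vs Harbor: Harbor wins 32–19.
  Beacon vs Apollo: Apollo wins 44–7.
  Beacon vs Iris: Beacon wins 26–25.
  Beacon vs Citadel: Citadel wins 32–19.
  Kestrel vs Harbor: Harbor wins 30–21.
  Kestrel vs Apollo: Apollo wins 44–7.
  Kestrel vs Iris: Iris wins 32–19.
  Kestrel vs Citadel: Kestrel wins 34–17.
  Harbor vs Apollo: Apollo wins 31–20.
  Harbor vs Iris: Harbor wins 39–12.
  Harbor vs Citadel: Citadel wins 28–23.
  Apollo vs Iris: Apollo wins 32–19.
  Apollo vs Citadel: Apollo wins 44–7.
  Iris vs Citadel: Citadel wins 26–25.
Copeland scores (wins − losses):
  Beacon: 1 − 4 = -3
  Kestrel: 2 − 3 = -1
  Harbor: 3 − 2 = 1
  Apollo: 5 − 0 = 5
  Iris: 1 − 4 = -3
  Citadel: 3 − 2 = 1
Apollo has the best Copeland score.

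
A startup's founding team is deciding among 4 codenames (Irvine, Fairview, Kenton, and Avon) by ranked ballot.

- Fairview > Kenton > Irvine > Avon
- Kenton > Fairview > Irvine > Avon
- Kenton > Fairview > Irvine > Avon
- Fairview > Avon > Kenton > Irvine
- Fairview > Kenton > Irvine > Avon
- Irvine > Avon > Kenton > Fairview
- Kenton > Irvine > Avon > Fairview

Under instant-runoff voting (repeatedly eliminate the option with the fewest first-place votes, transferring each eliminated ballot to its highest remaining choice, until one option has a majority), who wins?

Round 1: Fairview 3, Kenton 3, Irvine 1, Avon 0. Avon has the fewest and is eliminated.
Round 2: Fairview 3, Kenton 3, Irvine 1. Irvine has the fewest and is eliminated.
Round 3: Kenton 4, Fairview 3. Kenton has a majority.

Kenton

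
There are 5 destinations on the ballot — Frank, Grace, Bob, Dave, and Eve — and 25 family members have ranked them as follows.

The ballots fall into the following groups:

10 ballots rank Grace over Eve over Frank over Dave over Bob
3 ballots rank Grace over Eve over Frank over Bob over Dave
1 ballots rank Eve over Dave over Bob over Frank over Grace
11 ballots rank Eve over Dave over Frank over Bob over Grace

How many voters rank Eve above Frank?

25

Ballots ranking Eve above Frank: 10+3+1+11 = 25.
Ballots ranking Frank above Eve: 0.
So 25 of 25 voters prefer Eve to Frank.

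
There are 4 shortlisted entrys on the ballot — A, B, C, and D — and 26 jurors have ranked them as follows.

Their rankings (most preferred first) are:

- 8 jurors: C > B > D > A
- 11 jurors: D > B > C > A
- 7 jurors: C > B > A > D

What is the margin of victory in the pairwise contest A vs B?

Ballots ranking A above B: 0.
Ballots ranking B above A: 8+11+7 = 26.
B wins 26–0, a margin of 26.

26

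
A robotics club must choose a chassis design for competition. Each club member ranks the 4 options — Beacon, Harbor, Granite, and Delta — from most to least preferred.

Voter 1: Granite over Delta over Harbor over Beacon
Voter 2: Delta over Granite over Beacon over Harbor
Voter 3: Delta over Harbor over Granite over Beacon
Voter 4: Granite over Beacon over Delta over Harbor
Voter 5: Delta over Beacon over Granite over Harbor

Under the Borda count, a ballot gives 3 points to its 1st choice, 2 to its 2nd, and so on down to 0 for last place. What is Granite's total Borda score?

10

Borda scores:
  Beacon: 0 + 1 + 0 + 2 + 2 = 5
  Harbor: 1 + 0 + 2 + 0 + 0 = 3
  Granite: 3 + 2 + 1 + 3 + 1 = 10
  Delta: 2 + 3 + 3 + 1 + 3 = 12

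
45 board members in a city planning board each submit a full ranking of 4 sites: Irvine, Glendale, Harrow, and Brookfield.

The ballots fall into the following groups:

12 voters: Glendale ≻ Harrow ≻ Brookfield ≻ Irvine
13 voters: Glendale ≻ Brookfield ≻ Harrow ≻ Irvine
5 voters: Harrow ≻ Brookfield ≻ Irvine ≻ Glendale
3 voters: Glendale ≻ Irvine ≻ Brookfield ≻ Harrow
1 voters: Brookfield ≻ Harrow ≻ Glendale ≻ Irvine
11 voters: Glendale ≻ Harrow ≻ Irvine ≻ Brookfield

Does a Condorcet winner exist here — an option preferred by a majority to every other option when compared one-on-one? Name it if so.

Head-to-head results (45 voters total):
Irvine vs Glendale: Glendale wins 40–5.
Irvine vs Harrow: Harrow wins 42–3.
Irvine vs Brookfield: Brookfield wins 31–14.
Glendale vs Harrow: Glendale wins 39–6.
Glendale vs Brookfield: Glendale wins 39–6.
Harrow vs Brookfield: Harrow wins 28–17.
Glendale beats each rival — Irvine (40–5), Harrow (39–6), Brookfield (39–6) — so Glendale is the Condorcet winner.

Glendale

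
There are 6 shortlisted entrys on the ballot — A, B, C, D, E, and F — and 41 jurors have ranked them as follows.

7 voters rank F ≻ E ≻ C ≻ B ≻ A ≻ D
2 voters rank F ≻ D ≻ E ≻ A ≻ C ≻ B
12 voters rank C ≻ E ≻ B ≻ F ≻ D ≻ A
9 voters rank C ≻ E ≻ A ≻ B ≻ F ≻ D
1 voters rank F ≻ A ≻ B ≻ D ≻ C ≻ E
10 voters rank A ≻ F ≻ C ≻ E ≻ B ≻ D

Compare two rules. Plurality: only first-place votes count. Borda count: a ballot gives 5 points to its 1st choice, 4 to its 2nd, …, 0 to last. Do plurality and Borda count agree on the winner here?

Yes

Plurality first-place counts: A 10, B 0, C 21, D 0, E 0, F 10 → C.
Borda totals: A 92, B 81, C 159, D 22, E 138, F 123 → C.
The two rules agree on C.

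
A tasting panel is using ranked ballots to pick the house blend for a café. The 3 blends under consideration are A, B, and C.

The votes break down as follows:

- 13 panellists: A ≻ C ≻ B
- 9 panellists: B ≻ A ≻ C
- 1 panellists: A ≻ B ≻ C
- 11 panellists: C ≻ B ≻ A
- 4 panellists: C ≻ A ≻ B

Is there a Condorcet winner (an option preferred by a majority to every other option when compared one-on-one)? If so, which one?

No Condorcet winner

Head-to-head results (38 voters total):
A vs B: B wins 20–18.
A vs C: A wins 23–15.
B vs C: C wins 28–10.
No candidate beats all others: A beats C beats B beats A, a majority cycle.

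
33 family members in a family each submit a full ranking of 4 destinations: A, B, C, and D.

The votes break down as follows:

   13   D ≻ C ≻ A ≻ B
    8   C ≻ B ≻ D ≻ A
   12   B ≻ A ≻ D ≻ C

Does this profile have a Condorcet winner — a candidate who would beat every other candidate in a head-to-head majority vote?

Head-to-head results (33 voters total):
A vs B: B wins 20–13.
A vs C: C wins 21–12.
A vs D: D wins 21–12.
B vs C: C wins 21–12.
B vs D: B wins 20–13.
C vs D: D wins 25–8.
No candidate beats all others: B beats D beats C beats B, a majority cycle.

No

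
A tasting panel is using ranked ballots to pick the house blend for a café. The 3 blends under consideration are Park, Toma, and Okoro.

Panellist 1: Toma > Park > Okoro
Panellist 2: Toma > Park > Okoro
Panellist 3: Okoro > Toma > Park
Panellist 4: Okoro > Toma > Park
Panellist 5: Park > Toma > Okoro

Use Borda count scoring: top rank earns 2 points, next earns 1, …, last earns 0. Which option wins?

Toma

Borda scores:
  Park: 1 + 1 + 0 + 0 + 2 = 4
  Toma: 2 + 2 + 1 + 1 + 1 = 7
  Okoro: 0 + 0 + 2 + 2 + 0 = 4
Toma has the highest total.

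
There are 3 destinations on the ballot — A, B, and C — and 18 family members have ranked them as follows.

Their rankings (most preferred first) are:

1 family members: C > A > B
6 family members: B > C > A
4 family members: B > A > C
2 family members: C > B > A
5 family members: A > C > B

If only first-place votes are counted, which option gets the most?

B

First-place vote totals:
  A: 5
  B: 10
  C: 3
B has the most first-place votes.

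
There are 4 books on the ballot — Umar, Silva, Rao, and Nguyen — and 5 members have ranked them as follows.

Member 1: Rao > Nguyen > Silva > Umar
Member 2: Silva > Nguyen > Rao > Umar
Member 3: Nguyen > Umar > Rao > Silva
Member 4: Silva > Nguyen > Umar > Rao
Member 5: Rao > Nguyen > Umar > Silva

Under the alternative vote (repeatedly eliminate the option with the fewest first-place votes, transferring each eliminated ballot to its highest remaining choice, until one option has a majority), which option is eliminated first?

Umar

Round 1: Silva 2, Rao 2, Nguyen 1, Umar 0. Umar has the fewest and is eliminated.
Round 2: Silva 2, Rao 2, Nguyen 1. Nguyen has the fewest and is eliminated.
Round 3: Rao 3, Silva 2. Rao has a majority.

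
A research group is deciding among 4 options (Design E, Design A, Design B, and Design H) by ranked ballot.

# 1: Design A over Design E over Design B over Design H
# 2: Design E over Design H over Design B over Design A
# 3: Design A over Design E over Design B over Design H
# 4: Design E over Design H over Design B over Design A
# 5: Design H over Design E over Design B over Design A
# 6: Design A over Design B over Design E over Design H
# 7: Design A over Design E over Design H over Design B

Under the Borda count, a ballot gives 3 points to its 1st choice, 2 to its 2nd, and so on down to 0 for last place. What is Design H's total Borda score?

Borda scores:
  Design E: 2 + 3 + 2 + 3 + 2 + 1 + 2 = 15
  Design A: 3 + 0 + 3 + 0 + 0 + 3 + 3 = 12
  Design B: 1 + 1 + 1 + 1 + 1 + 2 + 0 = 7
  Design H: 0 + 2 + 0 + 2 + 3 + 0 + 1 = 8

8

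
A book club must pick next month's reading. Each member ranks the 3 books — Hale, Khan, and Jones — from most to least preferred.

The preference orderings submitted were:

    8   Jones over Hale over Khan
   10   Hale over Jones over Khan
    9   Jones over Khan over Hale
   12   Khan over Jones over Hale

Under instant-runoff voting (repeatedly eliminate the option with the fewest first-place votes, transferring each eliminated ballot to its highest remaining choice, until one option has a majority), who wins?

Round 1: Jones 17, Khan 12, Hale 10. Hale has the fewest and is eliminated.
Round 2: Jones 27, Khan 12. Jones has a majority.

Jones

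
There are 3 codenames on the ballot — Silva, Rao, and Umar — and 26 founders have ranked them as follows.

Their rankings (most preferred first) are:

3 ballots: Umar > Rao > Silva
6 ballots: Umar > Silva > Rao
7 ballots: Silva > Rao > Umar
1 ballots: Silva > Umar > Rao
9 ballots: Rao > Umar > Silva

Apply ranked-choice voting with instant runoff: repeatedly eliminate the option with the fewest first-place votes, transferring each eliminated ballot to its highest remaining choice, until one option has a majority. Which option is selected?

Rao

Round 1: Rao 9, Umar 9, Silva 8. Silva has the fewest and is eliminated.
Round 2: Rao 16, Umar 10. Rao has a majority.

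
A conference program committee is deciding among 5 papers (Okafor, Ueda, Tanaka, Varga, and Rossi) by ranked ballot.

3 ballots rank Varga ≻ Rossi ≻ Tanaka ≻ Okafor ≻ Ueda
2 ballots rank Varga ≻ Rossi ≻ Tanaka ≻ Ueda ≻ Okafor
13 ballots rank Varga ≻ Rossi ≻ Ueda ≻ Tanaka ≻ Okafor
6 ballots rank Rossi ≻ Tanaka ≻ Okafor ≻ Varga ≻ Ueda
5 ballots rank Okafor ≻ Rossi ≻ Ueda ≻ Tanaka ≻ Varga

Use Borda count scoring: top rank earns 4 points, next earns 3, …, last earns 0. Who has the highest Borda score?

Borda scores:
  Okafor: 3·1 + 2·0 + 13·0 + 6·2 + 5·4 = 35
  Ueda: 3·0 + 2·1 + 13·2 + 6·0 + 5·2 = 38
  Tanaka: 3·2 + 2·2 + 13·1 + 6·3 + 5·1 = 46
  Varga: 3·4 + 2·4 + 13·4 + 6·1 + 5·0 = 78
  Rossi: 3·3 + 2·3 + 13·3 + 6·4 + 5·3 = 93
Rossi has the highest total.

Rossi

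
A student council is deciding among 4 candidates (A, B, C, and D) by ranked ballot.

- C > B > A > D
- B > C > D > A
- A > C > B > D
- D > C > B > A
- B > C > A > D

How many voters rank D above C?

Ballots ranking D above C: 1.
Ballots ranking C above D: 4.
So 1 of 5 voters prefer D to C.

1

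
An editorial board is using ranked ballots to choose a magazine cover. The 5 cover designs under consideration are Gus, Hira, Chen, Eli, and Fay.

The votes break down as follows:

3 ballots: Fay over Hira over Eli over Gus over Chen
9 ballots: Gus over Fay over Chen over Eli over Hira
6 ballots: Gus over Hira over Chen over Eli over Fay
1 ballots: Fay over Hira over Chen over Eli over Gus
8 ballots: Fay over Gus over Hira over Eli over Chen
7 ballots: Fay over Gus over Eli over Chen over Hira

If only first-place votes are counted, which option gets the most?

Fay

First-place vote totals:
  Gus: 15
  Hira: 0
  Chen: 0
  Eli: 0
  Fay: 19
Fay has the most first-place votes.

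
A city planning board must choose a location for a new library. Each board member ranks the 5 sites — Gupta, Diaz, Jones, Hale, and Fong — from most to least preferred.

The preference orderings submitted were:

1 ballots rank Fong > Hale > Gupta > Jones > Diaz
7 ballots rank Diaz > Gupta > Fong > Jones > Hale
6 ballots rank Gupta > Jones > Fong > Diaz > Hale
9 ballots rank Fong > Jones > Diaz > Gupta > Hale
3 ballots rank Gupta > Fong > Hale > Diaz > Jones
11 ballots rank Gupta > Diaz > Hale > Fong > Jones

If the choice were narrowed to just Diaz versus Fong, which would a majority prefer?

Ballots ranking Diaz above Fong: 7+11 = 18.
Ballots ranking Fong above Diaz: 1+6+9+3 = 19.
Fong wins the head-to-head, 19–18.

Fong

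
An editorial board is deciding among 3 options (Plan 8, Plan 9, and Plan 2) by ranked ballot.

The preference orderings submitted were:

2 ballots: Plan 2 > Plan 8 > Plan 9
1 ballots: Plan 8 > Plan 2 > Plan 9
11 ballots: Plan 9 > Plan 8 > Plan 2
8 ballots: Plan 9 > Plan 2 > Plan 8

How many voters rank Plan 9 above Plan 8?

19

Ballots ranking Plan 9 above Plan 8: 11+8 = 19.
Ballots ranking Plan 8 above Plan 9: 2+1 = 3.
So 19 of 22 voters prefer Plan 9 to Plan 8.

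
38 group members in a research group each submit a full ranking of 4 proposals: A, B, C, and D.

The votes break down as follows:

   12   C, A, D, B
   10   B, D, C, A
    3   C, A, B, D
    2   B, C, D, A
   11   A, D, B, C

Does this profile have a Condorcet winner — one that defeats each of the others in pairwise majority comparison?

Head-to-head results (38 voters total):
A vs B: A wins 26–12.
A vs C: C wins 27–11.
A vs D: A wins 26–12.
B vs C: B wins 23–15.
B vs D: D wins 23–15.
C vs D: D wins 21–17.
No candidate beats all others: A beats B beats C beats A, a majority cycle.

No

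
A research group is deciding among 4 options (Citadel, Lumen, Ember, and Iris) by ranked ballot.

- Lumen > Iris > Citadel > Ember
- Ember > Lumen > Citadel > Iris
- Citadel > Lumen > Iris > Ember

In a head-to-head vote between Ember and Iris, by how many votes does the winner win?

1

Ballots ranking Ember above Iris: 1.
Ballots ranking Iris above Ember: 2.
Iris wins 2–1, a margin of 1.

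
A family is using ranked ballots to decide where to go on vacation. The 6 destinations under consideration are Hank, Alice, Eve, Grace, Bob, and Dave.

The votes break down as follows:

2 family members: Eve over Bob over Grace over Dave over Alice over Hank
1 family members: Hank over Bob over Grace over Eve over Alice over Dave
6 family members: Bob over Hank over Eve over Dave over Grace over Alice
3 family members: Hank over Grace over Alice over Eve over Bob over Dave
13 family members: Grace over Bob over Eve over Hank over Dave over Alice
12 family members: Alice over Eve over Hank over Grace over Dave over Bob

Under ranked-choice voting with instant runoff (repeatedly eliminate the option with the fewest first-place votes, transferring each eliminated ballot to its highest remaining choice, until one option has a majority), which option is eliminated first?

Dave

Round 1: Grace 13, Alice 12, Bob 6, Hank 4, Eve 2, Dave 0. Dave has the fewest and is eliminated.
Round 2: Grace 13, Alice 12, Bob 6, Hank 4, Eve 2. Eve has the fewest and is eliminated.
Round 3: Grace 13, Alice 12, Bob 8, Hank 4. Hank has the fewest and is eliminated.
Round 4: Grace 16, Alice 12, Bob 9. Bob has the fewest and is eliminated.
Round 5: Grace 25, Alice 12. Grace has a majority.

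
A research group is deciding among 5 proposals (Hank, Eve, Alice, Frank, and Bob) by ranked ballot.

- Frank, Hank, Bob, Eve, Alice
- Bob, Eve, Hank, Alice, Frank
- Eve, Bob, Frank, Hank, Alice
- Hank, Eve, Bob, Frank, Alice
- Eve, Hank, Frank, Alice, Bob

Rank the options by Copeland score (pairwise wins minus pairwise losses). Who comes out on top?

Eve

Pairwise results:
  Hank vs Eve: Eve wins 3–2.
  Hank vs Alice: Hank wins 5–0.
  Hank vs Frank: Hank wins 3–2.
  Hank vs Bob: Hank wins 3–2.
  Eve vs Alice: Eve wins 5–0.
  Eve vs Frank: Eve wins 4–1.
  Eve vs Bob: Eve wins 3–2.
  Alice vs Frank: Frank wins 4–1.
  Alice vs Bob: Bob wins 4–1.
  Frank vs Bob: Bob wins 3–2.
Copeland scores (wins − losses):
  Hank: 3 − 1 = 2
  Eve: 4 − 0 = 4
  Alice: 0 − 4 = -4
  Frank: 1 − 3 = -2
  Bob: 2 − 2 = 0
Eve has the best Copeland score.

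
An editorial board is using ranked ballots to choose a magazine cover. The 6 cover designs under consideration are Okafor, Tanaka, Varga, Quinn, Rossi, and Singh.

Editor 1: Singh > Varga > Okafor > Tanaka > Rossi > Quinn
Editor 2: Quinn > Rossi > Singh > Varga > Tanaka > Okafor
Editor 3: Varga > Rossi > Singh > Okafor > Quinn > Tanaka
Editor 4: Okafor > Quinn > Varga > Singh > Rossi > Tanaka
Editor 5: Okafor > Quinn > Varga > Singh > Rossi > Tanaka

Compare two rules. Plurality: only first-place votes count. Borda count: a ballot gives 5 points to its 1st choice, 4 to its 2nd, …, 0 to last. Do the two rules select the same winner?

Plurality first-place counts: Okafor 2, Tanaka 0, Varga 1, Quinn 1, Rossi 0, Singh 1 → Okafor.
Borda totals: Okafor 15, Tanaka 3, Varga 17, Quinn 14, Rossi 11, Singh 15 → Varga.
The two rules disagree: plurality picks Okafor, Borda picks Varga.

No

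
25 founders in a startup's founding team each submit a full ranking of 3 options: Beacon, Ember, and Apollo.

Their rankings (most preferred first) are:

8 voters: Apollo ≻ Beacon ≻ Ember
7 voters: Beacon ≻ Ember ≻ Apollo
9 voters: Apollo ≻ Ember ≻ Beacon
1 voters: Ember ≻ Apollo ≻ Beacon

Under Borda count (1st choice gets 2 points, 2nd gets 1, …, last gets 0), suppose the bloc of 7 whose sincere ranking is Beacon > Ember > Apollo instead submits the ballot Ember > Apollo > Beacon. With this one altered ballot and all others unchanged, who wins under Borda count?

Borda totals with the altered ballot: Beacon 8, Ember 25, Apollo 42.
The winner is unchanged: still Apollo.

Apollo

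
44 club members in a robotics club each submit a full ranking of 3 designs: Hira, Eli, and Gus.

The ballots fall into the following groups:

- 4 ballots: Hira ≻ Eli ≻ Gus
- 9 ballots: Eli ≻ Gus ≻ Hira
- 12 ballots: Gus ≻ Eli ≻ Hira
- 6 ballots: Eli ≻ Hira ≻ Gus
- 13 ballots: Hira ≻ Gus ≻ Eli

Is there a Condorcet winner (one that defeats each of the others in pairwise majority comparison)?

No

Head-to-head results (44 voters total):
Hira vs Eli: Eli wins 27–17.
Hira vs Gus: Hira wins 23–21.
Eli vs Gus: Gus wins 25–19.
No candidate beats all others: Hira beats Gus beats Eli beats Hira, a majority cycle.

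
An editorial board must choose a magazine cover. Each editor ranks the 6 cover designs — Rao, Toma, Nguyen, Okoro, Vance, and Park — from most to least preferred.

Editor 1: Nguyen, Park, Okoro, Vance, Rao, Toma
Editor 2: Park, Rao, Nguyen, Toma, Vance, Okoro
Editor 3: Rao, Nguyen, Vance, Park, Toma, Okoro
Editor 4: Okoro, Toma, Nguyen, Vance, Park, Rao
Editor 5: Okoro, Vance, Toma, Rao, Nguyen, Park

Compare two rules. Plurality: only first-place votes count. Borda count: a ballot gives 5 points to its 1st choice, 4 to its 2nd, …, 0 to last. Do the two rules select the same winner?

No

Plurality first-place counts: Rao 1, Toma 0, Nguyen 1, Okoro 2, Vance 0, Park 1 → Okoro.
Borda totals: Rao 12, Toma 10, Nguyen 16, Okoro 13, Vance 12, Park 12 → Nguyen.
The two rules disagree: plurality picks Okoro, Borda picks Nguyen.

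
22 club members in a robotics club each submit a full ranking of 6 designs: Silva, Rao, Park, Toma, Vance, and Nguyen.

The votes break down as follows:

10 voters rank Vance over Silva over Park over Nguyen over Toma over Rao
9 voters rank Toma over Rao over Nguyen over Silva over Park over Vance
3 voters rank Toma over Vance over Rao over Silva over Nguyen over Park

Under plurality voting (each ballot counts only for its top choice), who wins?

First-place vote totals:
  Silva: 0
  Rao: 0
  Park: 0
  Toma: 12
  Vance: 10
  Nguyen: 0
Toma has the most first-place votes.

Toma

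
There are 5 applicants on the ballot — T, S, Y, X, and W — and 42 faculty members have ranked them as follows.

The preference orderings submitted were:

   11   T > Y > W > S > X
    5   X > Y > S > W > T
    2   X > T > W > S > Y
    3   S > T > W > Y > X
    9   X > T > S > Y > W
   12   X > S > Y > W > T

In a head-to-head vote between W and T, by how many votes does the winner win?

8

Ballots ranking W above T: 5+12 = 17.
Ballots ranking T above W: 11+2+3+9 = 25.
T wins 25–17, a margin of 8.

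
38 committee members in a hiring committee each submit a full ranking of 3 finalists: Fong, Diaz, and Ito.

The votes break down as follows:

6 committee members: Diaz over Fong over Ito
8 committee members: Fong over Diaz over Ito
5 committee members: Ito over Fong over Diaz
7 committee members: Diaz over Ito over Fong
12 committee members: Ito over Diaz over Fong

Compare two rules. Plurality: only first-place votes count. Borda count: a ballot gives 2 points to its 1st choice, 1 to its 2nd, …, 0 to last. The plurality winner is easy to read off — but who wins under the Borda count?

Diaz

Plurality first-place counts: Fong 8, Diaz 13, Ito 17 → Ito.
Borda totals: Fong 27, Diaz 46, Ito 41 → Diaz.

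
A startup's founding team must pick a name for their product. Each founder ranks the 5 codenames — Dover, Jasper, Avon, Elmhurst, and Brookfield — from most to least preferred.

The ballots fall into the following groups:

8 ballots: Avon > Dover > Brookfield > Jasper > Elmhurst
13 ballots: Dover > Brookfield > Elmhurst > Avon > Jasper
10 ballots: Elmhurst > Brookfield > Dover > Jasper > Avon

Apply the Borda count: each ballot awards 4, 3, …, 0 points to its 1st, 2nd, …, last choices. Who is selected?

Dover

Borda scores:
  Dover: 8·3 + 13·4 + 10·2 = 96
  Jasper: 8·1 + 13·0 + 10·1 = 18
  Avon: 8·4 + 13·1 + 10·0 = 45
  Elmhurst: 8·0 + 13·2 + 10·4 = 66
  Brookfield: 8·2 + 13·3 + 10·3 = 85
Dover has the highest total.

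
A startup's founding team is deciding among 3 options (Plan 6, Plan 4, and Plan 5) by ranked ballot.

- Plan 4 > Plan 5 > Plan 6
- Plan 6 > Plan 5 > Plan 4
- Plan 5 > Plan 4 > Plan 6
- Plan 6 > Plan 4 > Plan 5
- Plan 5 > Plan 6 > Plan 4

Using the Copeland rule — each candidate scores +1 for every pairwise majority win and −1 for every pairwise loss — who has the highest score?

Pairwise results:
  Plan 6 vs Plan 4: Plan 6 wins 3–2.
  Plan 6 vs Plan 5: Plan 5 wins 3–2.
  Plan 4 vs Plan 5: Plan 5 wins 3–2.
Copeland scores (wins − losses):
  Plan 6: 1 − 1 = 0
  Plan 4: 0 − 2 = -2
  Plan 5: 2 − 0 = 2
Plan 5 has the best Copeland score.

Plan 5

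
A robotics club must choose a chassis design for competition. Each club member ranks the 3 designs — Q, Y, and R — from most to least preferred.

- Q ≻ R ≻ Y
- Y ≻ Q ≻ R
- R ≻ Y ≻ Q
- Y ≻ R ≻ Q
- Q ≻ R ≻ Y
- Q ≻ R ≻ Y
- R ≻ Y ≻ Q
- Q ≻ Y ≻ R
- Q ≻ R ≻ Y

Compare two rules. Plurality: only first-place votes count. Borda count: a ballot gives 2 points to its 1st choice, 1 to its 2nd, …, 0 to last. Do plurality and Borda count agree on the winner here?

Plurality first-place counts: Q 5, Y 2, R 2 → Q.
Borda totals: Q 11, Y 7, R 9 → Q.
The two rules agree on Q.

Yes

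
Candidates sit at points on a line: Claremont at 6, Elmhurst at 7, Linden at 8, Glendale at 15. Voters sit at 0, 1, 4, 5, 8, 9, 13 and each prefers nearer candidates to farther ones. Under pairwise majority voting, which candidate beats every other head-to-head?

With single-peaked preferences on a line, the Condorcet winner is the candidate closest to the median voter.
The median voter (position 5) is closest to Claremont at 6.
Check: Claremont vs Elmhurst — voters closer to Claremont: 4 of 7.

Claremont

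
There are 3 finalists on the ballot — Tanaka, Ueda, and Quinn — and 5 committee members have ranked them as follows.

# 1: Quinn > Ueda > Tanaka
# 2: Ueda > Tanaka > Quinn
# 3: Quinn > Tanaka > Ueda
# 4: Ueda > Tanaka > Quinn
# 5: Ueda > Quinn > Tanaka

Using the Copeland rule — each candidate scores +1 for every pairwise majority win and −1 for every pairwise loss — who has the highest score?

Pairwise results:
  Tanaka vs Ueda: Ueda wins 4–1.
  Tanaka vs Quinn: Quinn wins 3–2.
  Ueda vs Quinn: Ueda wins 3–2.
Copeland scores (wins − losses):
  Tanaka: 0 − 2 = -2
  Ueda: 2 − 0 = 2
  Quinn: 1 − 1 = 0
Ueda has the best Copeland score.

Ueda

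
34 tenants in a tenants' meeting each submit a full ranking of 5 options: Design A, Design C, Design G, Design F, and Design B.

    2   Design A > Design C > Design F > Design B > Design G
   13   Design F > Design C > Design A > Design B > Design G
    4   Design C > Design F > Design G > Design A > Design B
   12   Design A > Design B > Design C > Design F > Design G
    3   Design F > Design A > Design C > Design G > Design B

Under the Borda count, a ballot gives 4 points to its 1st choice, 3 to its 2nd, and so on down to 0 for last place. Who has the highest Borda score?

Borda scores:
  Design A: 2·4 + 13·2 + 4·1 + 12·4 + 3·3 = 95
  Design C: 2·3 + 13·3 + 4·4 + 12·2 + 3·2 = 91
  Design G: 2·0 + 13·0 + 4·2 + 12·0 + 3·1 = 11
  Design F: 2·2 + 13·4 + 4·3 + 12·1 + 3·4 = 92
  Design B: 2·1 + 13·1 + 4·0 + 12·3 + 3·0 = 51
Design A has the highest total.

Design A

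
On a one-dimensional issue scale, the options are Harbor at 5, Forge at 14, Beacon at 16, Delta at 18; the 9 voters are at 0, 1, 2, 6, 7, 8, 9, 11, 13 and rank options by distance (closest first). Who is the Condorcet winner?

With single-peaked preferences on a line, the Condorcet winner is the candidate closest to the median voter.
The median voter (position 7) is closest to Harbor at 5.
Check: Harbor vs Delta — voters closer to Harbor: 8 of 9.

Harbor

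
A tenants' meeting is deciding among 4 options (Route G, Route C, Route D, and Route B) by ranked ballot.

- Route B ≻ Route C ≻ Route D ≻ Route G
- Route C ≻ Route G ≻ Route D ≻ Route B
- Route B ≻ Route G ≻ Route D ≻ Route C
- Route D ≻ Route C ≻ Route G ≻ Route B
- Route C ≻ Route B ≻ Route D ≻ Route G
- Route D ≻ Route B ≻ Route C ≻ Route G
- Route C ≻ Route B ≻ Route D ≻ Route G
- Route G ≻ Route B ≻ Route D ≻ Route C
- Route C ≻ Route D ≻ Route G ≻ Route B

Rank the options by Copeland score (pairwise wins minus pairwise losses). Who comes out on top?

Pairwise results:
  Route G vs Route C: Route C wins 7–2.
  Route G vs Route D: Route D wins 6–3.
  Route G vs Route B: Route B wins 5–4.
  Route C vs Route D: Route C wins 5–4.
  Route C vs Route B: Route C wins 5–4.
  Route D vs Route B: Route B wins 5–4.
Copeland scores (wins − losses):
  Route G: 0 − 3 = -3
  Route C: 3 − 0 = 3
  Route D: 1 − 2 = -1
  Route B: 2 − 1 = 1
Route C has the best Copeland score.

Route C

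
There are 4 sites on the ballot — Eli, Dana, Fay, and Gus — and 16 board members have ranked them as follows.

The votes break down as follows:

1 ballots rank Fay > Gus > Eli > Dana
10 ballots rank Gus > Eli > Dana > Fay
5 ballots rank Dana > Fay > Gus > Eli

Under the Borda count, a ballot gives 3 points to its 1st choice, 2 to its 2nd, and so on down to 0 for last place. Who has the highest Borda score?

Gus

Borda scores:
  Eli: 1 + 10·2 + 5·0 = 21
  Dana: 0 + 10·1 + 5·3 = 25
  Fay: 3 + 10·0 + 5·2 = 13
  Gus: 2 + 10·3 + 5·1 = 37
Gus has the highest total.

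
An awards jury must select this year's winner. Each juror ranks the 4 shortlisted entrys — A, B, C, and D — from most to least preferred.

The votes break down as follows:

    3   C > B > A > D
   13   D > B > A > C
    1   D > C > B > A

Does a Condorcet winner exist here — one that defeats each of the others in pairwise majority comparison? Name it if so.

Head-to-head results (17 voters total):
A vs B: B wins 17–0.
A vs C: A wins 13–4.
A vs D: D wins 14–3.
B vs C: B wins 13–4.
B vs D: D wins 14–3.
C vs D: D wins 14–3.
D beats each rival — A (14–3), B (14–3), C (14–3) — so D is the Condorcet winner.

D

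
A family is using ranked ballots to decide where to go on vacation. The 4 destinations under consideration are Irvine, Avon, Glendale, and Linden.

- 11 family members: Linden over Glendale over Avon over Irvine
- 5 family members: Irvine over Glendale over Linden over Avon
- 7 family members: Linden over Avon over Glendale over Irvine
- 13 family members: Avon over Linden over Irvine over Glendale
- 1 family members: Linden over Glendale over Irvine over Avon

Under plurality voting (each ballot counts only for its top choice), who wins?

First-place vote totals:
  Irvine: 5
  Avon: 13
  Glendale: 0
  Linden: 19
Linden has the most first-place votes.

Linden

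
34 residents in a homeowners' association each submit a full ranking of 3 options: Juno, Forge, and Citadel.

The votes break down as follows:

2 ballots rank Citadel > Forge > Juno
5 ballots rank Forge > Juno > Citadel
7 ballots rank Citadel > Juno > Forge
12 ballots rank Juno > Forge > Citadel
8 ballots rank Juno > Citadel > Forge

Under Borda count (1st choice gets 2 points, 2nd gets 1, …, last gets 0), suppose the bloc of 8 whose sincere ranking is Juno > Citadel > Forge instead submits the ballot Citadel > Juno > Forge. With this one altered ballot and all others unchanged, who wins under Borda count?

Juno

Borda totals with the altered ballot: Juno 44, Forge 24, Citadel 34.
The winner is unchanged: still Juno.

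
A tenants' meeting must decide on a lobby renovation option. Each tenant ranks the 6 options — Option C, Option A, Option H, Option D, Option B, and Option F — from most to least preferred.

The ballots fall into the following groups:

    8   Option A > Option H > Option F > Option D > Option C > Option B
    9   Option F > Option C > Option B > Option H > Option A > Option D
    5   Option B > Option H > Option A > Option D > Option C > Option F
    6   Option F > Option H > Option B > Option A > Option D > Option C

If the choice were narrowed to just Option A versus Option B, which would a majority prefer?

Ballots ranking Option A above Option B: 8.
Ballots ranking Option B above Option A: 9+5+6 = 20.
Option B wins the head-to-head, 20–8.

Option B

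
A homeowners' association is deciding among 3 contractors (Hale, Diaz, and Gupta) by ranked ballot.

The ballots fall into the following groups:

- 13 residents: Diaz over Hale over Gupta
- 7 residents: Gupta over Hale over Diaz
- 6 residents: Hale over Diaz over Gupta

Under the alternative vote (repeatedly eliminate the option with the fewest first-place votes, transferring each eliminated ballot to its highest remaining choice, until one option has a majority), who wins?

Diaz

Round 1: Diaz 13, Gupta 7, Hale 6. Hale has the fewest and is eliminated.
Round 2: Diaz 19, Gupta 7. Diaz has a majority.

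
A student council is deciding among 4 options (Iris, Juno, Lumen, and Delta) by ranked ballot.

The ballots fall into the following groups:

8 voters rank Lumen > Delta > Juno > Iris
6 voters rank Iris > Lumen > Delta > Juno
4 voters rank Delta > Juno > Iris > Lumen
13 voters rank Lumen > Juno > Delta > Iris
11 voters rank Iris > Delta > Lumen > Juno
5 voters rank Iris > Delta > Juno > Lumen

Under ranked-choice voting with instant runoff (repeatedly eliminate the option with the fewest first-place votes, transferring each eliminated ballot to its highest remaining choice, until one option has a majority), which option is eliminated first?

Juno

Round 1: Iris 22, Lumen 21, Delta 4, Juno 0. Juno has the fewest and is eliminated.
Round 2: Iris 22, Lumen 21, Delta 4. Delta has the fewest and is eliminated.
Round 3: Iris 26, Lumen 21. Iris has a majority.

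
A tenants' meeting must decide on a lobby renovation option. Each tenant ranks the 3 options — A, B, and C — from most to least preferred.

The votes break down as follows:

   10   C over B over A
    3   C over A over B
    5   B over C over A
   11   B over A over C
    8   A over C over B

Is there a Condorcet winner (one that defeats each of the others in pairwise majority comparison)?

No

Head-to-head results (37 voters total):
A vs B: B wins 26–11.
A vs C: A wins 19–18.
B vs C: C wins 21–16.
No candidate beats all others: A beats C beats B beats A, a majority cycle.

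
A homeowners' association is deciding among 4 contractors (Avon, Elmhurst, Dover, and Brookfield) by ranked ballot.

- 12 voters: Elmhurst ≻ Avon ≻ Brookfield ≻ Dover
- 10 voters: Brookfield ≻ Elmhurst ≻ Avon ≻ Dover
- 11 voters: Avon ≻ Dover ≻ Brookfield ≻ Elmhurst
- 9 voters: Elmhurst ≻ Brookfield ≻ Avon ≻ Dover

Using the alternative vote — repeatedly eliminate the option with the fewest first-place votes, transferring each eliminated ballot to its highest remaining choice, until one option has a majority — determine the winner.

Elmhurst

Round 1: Elmhurst 21, Avon 11, Brookfield 10, Dover 0. Dover has the fewest and is eliminated.
Round 2: Elmhurst 21, Avon 11, Brookfield 10. Brookfield has the fewest and is eliminated.
Round 3: Elmhurst 31, Avon 11. Elmhurst has a majority.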